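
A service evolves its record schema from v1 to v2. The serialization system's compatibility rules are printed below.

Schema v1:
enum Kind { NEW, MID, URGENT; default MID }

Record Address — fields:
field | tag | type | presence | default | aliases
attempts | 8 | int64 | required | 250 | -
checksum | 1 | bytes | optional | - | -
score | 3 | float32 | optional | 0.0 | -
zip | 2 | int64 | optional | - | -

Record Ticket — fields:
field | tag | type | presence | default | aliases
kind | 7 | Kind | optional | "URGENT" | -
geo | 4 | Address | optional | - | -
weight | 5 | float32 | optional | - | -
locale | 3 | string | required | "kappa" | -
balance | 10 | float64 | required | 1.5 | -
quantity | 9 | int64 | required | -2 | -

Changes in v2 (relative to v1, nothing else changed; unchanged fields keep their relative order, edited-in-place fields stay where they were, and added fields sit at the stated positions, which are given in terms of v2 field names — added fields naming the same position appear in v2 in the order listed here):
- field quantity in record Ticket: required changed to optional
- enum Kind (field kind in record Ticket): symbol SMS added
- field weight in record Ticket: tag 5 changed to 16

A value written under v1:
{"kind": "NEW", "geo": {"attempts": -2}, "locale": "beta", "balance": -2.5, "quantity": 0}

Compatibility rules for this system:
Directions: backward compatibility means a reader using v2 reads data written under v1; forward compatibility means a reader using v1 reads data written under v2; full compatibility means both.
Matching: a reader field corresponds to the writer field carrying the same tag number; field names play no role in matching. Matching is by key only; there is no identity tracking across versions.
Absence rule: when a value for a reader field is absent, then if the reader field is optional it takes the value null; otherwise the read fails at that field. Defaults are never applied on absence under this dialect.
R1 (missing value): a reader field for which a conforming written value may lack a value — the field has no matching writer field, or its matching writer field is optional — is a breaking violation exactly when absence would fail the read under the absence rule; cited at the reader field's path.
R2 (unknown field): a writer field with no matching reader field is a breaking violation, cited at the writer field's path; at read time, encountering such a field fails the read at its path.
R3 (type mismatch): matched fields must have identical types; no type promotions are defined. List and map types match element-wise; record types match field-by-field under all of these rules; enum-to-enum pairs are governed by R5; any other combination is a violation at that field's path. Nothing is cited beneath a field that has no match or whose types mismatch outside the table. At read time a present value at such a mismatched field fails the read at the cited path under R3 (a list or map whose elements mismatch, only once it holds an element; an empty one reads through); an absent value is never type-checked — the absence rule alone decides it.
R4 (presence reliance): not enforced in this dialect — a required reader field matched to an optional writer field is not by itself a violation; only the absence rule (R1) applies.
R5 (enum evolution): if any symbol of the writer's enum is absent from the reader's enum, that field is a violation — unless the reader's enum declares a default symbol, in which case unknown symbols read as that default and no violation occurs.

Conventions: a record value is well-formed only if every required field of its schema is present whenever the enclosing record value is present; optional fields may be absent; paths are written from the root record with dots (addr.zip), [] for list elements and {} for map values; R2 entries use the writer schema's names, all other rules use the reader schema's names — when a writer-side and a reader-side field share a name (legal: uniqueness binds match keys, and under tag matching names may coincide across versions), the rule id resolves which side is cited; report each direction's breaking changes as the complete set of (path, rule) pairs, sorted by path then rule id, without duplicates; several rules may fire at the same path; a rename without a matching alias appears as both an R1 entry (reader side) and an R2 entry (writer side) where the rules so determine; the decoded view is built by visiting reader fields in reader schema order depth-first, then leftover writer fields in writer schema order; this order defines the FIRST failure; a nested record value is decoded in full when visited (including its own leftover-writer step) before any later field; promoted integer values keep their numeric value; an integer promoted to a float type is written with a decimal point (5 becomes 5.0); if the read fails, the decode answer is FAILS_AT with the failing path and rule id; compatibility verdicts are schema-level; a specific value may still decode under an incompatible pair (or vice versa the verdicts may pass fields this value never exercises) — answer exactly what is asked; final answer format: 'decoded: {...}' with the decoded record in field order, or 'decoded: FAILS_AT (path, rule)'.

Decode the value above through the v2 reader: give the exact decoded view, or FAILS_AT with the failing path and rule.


the writer's type comes first in each Ticket pair
decode walk for Ticket under reader schema v2:
  kind := "NEW"
  geo.attempts := -2
  geo.checksum := null (not supplied -> null)
  geo.score := null (not supplied -> null)
  geo.zip := null (not supplied -> null)
  weight := null (not supplied -> null)
  locale := "beta"
  balance := -2.5
  quantity := 0
  => decoded: {"kind": "NEW", "geo": {"attempts": -2, "checksum": null, "score": null, "zip": null}, "weight": null, "locale": "beta", "balance": -2.5, "quantity": 0}
diffs on Ticket not affecting the asked answer:
  field quantity in record Ticket: required changed to optional -> a verdict-level change on Ticket — the shown value reads the same
  enum Kind (field kind in record Ticket): symbol SMS added -> fires no rule on Ticket under this dialect and leaves the result unchanged
  field weight in record Ticket: tag 5 changed to 16 -> a verdict-level change on Ticket — the shown value reads the same

decoded: {"kind": "NEW", "geo": {"attempts": -2, "checksum": null, "score": null, "zip": null}, "weight": null, "locale": "beta", "balance": -2.5, "quantity": 0}


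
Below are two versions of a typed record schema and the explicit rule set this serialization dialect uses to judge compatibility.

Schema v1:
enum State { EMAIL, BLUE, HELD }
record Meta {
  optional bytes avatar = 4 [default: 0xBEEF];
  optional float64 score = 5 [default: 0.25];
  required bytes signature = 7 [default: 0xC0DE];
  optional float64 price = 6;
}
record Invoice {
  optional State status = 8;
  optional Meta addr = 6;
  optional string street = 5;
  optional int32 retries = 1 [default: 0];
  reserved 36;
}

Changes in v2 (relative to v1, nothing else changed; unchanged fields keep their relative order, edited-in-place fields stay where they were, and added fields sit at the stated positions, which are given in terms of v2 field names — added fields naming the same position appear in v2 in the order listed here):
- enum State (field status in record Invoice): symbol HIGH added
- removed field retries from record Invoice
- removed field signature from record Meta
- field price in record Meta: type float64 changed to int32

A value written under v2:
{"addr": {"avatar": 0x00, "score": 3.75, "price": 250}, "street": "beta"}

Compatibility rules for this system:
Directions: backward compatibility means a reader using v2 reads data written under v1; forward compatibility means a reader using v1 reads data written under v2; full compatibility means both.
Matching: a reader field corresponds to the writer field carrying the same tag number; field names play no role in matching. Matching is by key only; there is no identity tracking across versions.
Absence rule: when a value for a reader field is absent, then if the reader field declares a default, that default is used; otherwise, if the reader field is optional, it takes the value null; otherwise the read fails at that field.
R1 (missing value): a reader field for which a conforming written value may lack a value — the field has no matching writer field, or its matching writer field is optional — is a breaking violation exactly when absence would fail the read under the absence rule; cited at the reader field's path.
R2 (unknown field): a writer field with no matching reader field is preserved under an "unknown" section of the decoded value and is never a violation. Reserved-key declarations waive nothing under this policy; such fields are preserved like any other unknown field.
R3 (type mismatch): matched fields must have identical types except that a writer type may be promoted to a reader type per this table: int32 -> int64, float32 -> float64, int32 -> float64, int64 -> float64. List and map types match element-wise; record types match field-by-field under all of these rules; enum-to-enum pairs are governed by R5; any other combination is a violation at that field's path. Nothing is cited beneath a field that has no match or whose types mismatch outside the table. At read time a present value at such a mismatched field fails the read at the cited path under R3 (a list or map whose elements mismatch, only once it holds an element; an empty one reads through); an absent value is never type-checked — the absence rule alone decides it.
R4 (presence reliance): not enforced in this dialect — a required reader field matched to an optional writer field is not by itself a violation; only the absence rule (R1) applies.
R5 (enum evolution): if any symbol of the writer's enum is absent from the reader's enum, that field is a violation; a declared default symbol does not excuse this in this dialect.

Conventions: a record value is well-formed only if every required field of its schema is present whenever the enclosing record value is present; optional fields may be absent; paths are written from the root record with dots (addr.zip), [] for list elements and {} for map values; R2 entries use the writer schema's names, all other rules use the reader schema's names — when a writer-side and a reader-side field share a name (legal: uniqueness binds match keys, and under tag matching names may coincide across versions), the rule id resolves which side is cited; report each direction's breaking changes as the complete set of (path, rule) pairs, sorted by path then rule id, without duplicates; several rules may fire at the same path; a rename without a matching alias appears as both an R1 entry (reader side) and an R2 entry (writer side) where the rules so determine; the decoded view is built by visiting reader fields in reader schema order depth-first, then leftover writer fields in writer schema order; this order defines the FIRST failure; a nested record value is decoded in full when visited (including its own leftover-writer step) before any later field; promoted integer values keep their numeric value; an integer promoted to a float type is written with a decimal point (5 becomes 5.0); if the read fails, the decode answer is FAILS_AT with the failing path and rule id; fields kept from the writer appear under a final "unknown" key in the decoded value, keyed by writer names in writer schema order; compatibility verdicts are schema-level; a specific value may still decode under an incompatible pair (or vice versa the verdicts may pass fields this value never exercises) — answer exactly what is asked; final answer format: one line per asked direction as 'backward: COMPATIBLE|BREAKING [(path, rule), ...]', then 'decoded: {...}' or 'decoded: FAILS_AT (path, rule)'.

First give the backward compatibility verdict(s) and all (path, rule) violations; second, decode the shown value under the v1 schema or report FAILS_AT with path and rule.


backward: BREAKING [(addr.price, R3)]; decoded: {"status": null, "addr": {"avatar": 0x00, "score": 3.75, "signature": 0xC0DE, "price": 250.0}, "street": "beta", "retries": 0}

arrows below run writer -> reader for Invoice
backward for Invoice (reader v2, writer v1):
  status: State -> State, writer optional; from status
  addr: Meta -> Meta, writer optional; from addr
  street: string -> string, writer optional; from street
  writer retries: unknown to reader
  addr.avatar: bytes -> bytes, writer optional; from addr.avatar
  addr.score: float64 -> float64, writer optional; from addr.score
  addr.price: float64 -> int32, writer optional; from addr.price
  writer addr.signature: unknown to reader
  violation R3 at addr.price
  backward on Invoice therefore BREAKING (1)
migrating the Invoice value to v1:
  status := null (missing; optional => null)
  addr.avatar := 0x00
  addr.score := 3.75
  addr.signature := 0xC0DE (missing; default applied)
  addr.price := 250.0 (int32 -> float64)
  street := "beta"
  retries := 0 (missing; default applied)
  => decoded: {"status": null, "addr": {"avatar": 0x00, "score": 3.75, "signature": 0xC0DE, "price": 250.0}, "street": "beta", "retries": 0}
the rest of the Invoice diff is inert for this question:
  enum State (field status in record Invoice): symbol HIGH added -> affects forward compatibility only, which is not asked
  removed field retries from record Invoice -> inert for the asked Invoice verdict: nothing fires
  removed field signature from record Meta -> inert for the asked Invoice verdict: nothing fires


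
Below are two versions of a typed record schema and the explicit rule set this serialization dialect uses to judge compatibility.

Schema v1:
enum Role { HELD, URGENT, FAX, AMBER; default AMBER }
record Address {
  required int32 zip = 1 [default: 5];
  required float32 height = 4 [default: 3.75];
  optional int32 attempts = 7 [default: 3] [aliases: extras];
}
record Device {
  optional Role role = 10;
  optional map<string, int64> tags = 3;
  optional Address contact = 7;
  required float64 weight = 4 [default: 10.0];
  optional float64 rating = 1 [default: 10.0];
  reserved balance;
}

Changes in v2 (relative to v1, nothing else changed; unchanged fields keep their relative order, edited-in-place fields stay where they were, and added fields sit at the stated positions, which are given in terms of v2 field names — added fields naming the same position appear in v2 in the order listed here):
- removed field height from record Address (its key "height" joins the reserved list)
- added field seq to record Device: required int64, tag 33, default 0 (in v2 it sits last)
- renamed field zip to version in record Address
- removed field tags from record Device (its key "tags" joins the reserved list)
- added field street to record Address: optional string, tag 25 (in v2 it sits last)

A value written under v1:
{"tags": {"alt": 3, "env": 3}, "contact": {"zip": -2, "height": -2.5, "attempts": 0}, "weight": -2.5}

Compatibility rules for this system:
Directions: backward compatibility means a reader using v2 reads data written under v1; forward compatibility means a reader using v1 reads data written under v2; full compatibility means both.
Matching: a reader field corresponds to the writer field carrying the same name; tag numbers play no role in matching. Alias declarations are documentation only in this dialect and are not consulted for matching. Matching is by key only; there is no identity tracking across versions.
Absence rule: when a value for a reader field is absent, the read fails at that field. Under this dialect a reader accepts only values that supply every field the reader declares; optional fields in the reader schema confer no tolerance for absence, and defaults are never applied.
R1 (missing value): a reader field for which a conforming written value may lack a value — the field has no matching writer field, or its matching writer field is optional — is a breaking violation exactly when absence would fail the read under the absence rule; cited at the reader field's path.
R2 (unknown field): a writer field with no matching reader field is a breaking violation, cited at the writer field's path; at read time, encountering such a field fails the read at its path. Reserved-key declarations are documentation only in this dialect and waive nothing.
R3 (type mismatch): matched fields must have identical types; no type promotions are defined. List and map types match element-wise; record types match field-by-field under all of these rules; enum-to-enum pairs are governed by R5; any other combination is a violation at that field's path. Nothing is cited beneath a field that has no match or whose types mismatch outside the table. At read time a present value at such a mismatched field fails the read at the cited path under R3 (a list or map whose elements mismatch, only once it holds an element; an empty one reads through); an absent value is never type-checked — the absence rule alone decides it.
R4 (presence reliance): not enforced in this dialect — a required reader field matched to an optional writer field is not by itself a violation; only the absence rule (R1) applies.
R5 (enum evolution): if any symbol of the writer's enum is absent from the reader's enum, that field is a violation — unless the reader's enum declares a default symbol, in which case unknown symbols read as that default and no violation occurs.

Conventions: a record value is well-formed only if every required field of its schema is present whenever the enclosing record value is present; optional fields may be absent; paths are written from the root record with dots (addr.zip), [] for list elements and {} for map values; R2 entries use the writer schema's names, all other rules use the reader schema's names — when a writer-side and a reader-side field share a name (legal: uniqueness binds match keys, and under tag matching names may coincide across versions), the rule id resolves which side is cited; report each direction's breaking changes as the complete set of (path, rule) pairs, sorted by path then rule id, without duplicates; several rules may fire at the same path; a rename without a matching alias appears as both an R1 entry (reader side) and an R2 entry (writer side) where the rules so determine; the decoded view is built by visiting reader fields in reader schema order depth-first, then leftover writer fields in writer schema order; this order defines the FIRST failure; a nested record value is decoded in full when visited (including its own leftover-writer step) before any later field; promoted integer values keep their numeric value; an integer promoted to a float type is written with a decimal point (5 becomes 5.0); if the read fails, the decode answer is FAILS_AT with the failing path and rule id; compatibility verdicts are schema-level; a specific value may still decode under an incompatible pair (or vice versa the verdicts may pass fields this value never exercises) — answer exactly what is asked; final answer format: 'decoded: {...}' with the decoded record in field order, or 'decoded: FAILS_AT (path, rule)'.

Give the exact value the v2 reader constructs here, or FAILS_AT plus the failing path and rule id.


arrows below run writer -> reader for Device
decode walk for Device under reader schema v2:
  read fails at role under R1 (no fill)
  => FAILS_AT (role, R1)
diffs on Device not affecting the asked answer:
  removed field height from record Address (its key "height" joins the reserved list) -> shifts the Device verdicts, not this decode
  added field street to record Address: optional string, tag 25 (in v2 it sits last) -> shifts the Device verdicts, not this decode
  renamed field zip to version in record Address -> shifts the Device verdicts, not this decode
  removed field tags from record Device (its key "tags" joins the reserved list) -> shifts the Device verdicts, not this decode
  added field seq to record Device: required int64, tag 33, default 0 (in v2 it sits last) -> shifts the Device verdicts, not this decode

decoded: FAILS_AT (role, R1)


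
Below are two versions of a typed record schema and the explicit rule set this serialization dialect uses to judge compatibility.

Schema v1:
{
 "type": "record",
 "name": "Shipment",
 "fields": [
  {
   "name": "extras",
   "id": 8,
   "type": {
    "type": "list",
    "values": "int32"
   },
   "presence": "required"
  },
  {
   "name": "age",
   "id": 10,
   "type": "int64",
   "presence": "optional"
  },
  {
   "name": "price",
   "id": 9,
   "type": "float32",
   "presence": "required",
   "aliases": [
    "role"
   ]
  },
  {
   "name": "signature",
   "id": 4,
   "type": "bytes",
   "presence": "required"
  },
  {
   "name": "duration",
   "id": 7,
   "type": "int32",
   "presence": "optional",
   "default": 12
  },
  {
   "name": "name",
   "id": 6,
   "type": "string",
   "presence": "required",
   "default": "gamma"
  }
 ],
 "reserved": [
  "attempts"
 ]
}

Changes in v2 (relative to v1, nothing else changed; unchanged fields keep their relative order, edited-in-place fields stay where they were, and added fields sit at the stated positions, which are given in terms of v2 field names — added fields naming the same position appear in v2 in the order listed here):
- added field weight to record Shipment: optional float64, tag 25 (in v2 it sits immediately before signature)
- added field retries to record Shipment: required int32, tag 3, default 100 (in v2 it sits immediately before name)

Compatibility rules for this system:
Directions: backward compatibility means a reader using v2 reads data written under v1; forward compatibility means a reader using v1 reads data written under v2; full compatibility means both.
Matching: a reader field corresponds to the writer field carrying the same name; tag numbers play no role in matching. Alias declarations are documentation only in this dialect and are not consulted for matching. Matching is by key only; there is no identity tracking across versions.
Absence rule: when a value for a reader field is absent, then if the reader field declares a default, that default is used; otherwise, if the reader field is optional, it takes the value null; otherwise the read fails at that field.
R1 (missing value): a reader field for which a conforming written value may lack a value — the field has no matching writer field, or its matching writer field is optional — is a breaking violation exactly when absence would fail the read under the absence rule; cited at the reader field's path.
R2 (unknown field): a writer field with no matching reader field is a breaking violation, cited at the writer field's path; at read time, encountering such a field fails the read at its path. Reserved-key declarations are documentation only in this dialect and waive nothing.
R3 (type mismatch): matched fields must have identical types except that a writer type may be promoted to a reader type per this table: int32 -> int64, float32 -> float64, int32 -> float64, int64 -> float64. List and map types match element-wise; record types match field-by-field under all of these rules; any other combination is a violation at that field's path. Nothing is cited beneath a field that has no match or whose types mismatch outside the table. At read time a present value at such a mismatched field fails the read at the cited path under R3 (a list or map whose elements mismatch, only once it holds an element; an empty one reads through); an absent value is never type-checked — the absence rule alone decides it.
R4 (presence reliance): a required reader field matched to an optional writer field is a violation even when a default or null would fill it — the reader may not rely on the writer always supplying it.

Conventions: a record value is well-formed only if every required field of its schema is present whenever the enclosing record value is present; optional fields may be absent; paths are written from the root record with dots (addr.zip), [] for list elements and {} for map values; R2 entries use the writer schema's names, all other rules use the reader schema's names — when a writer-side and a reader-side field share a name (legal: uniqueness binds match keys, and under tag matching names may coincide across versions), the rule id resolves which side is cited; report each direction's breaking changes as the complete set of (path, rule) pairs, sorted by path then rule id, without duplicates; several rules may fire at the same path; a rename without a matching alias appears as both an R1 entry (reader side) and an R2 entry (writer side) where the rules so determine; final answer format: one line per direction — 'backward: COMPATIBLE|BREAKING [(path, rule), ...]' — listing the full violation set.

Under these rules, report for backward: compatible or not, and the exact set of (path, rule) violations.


backward: COMPATIBLE []

each type pair in Shipment: writer, then reader
backward pass over Shipment, reader schema v2, writer schema v1:
  writer required, list<int32> -> list<int32>: reader extras maps from writer extras
  writer optional, int64 -> int64: reader age maps from writer age
  writer required, float32 -> float32: reader price maps from writer price
  weight: no writer-side match
  writer required, bytes -> bytes: reader signature maps from writer signature
  writer optional, int32 -> int32: reader duration maps from writer duration
  retries: no writer-side match
  writer required, string -> string: reader name maps from writer name
  => no violations; backward on Shipment: COMPATIBLE
checking off the Shipment differences that do not matter here:
  added field weight to record Shipment: optional float64, tag 25 (in v2 it sits immediately before signature) -> affects forward compatibility only, which is not asked
  added field retries to record Shipment: required int32, tag 3, default 100 (in v2 it sits immediately before name) -> affects forward compatibility only, which is not asked


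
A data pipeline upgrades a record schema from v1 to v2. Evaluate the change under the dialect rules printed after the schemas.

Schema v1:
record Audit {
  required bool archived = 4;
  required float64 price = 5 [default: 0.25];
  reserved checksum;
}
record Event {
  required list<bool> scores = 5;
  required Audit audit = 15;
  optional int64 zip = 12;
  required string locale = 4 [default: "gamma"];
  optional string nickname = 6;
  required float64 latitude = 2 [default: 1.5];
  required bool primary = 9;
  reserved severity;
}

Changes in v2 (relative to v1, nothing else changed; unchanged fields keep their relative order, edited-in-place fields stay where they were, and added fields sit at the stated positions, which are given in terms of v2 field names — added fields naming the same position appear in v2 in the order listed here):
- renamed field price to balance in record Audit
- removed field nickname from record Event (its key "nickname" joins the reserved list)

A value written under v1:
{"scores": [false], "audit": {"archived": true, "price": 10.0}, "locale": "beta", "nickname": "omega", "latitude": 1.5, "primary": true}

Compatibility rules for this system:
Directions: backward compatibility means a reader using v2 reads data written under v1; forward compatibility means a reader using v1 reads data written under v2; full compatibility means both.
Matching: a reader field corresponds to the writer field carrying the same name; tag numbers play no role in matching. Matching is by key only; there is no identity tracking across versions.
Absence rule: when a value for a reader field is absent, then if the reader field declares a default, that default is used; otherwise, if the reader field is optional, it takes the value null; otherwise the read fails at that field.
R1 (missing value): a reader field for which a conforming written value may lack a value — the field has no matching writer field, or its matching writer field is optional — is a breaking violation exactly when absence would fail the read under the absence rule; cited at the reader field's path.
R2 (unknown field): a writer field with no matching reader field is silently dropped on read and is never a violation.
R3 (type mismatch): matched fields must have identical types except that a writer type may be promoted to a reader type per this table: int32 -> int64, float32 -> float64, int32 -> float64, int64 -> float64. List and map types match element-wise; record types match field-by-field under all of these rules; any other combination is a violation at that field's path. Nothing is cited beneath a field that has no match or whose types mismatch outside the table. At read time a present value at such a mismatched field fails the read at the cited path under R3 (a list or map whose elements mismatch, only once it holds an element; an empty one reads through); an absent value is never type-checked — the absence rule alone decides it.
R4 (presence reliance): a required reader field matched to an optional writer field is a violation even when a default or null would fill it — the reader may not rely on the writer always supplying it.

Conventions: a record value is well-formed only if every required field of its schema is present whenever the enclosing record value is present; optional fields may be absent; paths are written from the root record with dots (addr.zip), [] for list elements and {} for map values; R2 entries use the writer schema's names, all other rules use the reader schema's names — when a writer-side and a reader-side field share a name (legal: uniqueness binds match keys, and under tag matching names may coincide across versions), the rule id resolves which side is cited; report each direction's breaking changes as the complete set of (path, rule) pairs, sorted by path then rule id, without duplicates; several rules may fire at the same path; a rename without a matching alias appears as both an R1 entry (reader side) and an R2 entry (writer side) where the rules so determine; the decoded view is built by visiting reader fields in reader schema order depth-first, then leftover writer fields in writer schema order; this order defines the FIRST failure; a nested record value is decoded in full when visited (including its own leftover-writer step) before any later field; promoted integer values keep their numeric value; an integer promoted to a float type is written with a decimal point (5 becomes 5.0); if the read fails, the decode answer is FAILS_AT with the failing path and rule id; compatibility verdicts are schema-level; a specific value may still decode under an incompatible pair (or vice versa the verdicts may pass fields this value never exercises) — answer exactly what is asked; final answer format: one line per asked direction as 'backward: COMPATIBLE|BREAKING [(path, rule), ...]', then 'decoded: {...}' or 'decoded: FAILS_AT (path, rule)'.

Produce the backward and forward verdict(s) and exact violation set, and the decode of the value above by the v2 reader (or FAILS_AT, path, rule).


backward: COMPATIBLE []; forward: COMPATIBLE []; decoded: {"scores": [false], "audit": {"archived": true, "balance": 0.25}, "zip": null, "locale": "beta", "latitude": 1.5, "primary": true}

arrows below run writer -> reader for Event
backward on Event — v2 reading data written by v1:
  scores <- scores (list<bool> -> list<bool>, writer required)
  audit <- audit (Audit -> Audit, writer required)
  zip <- zip (int64 -> int64, writer optional)
  locale <- locale (string -> string, writer required)
  latitude <- latitude (float64 -> float64, writer required)
  primary <- primary (bool -> bool, writer required)
  writer field nickname has no reader counterpart
  audit.archived <- audit.archived (bool -> bool, writer required)
  audit.balance: no writer-side match
  writer field audit.price has no reader counterpart
  => backward: COMPATIBLE
forward on Event — v1 reading data written by v2:
  scores <- scores (list<bool> -> list<bool>, writer required)
  audit <- audit (Audit -> Audit, writer required)
  zip <- zip (int64 -> int64, writer optional)
  locale <- locale (string -> string, writer required)
  nickname: no writer-side match
  latitude <- latitude (float64 -> float64, writer required)
  primary <- primary (bool -> bool, writer required)
  audit.archived <- audit.archived (bool -> bool, writer required)
  audit.price: no writer-side match
  writer field audit.balance has no reader counterpart
  => forward: COMPATIBLE
decode (reader v2):
  scores := [false]
  audit.archived := true
  audit.balance := 0.25 (absent -> default)
  writer audit.price: unknown -> dropped
  zip := null (absent, optional -> null)
  locale := "beta"
  latitude := 1.5
  primary := true
  writer nickname: unknown -> dropped
  => decoded: {"scores": [false], "audit": {"archived": true, "balance": 0.25}, "zip": null, "locale": "beta", "latitude": 1.5, "primary": true}


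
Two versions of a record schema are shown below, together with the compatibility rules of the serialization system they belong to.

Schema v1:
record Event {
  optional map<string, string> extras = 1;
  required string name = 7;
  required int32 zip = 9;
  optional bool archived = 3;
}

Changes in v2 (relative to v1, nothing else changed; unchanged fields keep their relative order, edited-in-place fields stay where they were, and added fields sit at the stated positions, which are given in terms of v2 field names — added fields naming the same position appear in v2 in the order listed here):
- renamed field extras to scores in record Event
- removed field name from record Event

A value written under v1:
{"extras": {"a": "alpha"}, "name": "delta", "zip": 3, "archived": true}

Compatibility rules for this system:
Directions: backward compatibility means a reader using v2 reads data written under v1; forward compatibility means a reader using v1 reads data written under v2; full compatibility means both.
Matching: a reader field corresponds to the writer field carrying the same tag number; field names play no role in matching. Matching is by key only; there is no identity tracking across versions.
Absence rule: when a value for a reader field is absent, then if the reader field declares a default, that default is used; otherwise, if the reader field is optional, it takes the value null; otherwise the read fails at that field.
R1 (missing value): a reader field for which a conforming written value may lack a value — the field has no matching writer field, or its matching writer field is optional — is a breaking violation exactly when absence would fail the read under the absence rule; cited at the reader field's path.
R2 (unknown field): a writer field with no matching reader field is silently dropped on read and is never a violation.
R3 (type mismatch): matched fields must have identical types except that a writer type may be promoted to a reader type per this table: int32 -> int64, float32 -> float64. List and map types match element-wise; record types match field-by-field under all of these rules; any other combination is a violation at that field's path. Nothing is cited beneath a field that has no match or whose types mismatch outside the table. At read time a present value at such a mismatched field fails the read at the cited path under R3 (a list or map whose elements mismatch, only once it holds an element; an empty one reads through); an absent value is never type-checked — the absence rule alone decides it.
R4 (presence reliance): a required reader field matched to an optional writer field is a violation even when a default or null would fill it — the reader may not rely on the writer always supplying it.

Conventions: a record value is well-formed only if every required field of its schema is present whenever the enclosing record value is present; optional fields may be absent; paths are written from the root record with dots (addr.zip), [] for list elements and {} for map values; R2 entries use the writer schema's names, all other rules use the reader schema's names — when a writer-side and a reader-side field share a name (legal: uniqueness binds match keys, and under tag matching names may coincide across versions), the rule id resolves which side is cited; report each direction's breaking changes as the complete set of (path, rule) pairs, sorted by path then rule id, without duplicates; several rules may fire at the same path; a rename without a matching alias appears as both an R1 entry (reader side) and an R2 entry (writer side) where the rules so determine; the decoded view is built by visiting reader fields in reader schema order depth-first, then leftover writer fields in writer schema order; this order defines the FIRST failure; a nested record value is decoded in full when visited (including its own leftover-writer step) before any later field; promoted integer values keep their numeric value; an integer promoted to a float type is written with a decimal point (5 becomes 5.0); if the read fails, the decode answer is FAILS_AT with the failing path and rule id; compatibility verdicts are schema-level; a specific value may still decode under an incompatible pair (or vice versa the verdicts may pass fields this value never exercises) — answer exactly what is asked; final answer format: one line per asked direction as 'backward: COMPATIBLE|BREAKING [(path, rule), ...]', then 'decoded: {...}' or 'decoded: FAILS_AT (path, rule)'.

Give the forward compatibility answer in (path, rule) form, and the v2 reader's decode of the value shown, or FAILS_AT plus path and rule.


forward: BREAKING [(name, R1)]; decoded: {"scores": {"a": "alpha"}, "zip": 3, "archived": true}

in Event below, arrows point writer -> reader
forward pass over Event, reader schema v1, writer schema v2:
  writer optional, map<string, string> -> map<string, string>: reader extras maps from writer scores
  name has no writer counterpart
  writer required, int32 -> int32: reader zip maps from writer zip
  writer optional, bool -> bool: reader archived maps from writer archived
  violation R1 at name
  => 1 violation(s): forward is BREAKING for Event
decode (reader v2):
  scores := {"a": "alpha"} (from writer extras)
  zip := 3
  archived := true
  writer name: unknown -> dropped
  => decoded: {"scores": {"a": "alpha"}, "zip": 3, "archived": true}


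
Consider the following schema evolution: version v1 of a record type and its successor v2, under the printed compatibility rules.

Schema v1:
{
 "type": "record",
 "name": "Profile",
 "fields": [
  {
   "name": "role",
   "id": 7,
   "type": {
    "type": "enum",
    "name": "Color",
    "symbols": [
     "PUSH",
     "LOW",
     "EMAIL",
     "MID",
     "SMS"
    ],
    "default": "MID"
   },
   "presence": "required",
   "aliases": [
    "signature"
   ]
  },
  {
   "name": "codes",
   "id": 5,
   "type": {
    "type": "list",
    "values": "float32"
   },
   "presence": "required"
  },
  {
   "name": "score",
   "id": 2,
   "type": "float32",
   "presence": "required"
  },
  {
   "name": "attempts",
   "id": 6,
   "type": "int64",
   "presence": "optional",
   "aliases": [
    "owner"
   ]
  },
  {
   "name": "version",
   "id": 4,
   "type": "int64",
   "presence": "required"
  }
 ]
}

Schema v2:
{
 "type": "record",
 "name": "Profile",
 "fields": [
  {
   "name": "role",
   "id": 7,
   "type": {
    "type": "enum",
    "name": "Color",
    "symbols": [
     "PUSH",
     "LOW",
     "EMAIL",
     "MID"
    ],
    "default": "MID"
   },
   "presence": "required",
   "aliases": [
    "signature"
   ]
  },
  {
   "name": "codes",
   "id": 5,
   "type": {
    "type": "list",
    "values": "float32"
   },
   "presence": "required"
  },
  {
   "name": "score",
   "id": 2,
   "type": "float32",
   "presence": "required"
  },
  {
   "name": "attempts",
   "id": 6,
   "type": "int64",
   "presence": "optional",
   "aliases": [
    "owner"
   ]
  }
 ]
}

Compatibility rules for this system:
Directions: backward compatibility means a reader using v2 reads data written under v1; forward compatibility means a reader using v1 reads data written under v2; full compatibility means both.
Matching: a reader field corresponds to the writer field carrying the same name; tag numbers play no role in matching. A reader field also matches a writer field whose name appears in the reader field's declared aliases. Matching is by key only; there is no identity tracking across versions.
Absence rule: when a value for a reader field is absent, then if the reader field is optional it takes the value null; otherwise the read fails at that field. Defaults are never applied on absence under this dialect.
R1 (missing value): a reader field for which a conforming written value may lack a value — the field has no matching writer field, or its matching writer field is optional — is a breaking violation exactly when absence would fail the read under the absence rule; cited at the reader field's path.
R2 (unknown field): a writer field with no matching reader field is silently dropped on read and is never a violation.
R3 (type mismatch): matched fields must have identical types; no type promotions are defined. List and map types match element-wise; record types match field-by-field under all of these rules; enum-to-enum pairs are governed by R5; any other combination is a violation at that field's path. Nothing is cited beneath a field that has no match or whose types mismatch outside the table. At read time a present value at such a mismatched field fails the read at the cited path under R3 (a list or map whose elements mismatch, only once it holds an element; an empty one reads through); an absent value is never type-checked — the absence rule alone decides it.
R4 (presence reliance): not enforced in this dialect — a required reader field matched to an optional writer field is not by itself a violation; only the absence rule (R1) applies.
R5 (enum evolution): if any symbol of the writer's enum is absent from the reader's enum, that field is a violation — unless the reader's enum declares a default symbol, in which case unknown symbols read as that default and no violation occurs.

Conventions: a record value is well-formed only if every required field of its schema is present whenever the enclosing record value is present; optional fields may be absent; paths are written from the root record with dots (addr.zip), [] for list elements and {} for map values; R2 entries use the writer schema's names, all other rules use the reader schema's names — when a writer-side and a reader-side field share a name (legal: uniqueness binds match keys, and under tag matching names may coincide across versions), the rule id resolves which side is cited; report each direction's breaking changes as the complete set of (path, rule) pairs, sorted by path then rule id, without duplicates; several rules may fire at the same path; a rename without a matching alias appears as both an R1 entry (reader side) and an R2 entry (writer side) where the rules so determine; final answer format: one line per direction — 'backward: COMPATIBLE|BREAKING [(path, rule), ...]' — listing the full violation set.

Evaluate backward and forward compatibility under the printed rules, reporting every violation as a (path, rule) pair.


backward: COMPATIBLE []; forward: BREAKING [(version, R1)]

in Profile below, arrows point writer -> reader
backward pass over Profile, reader schema v2, writer schema v1:
  role <- role (Color -> Color, writer required)
  codes <- codes (list<float32> -> list<float32>, writer required)
  score <- score (float32 -> float32, writer required)
  attempts <- attempts (int64 -> int64, writer optional)
  writer version: unknown to reader
  => backward: COMPATIBLE
forward pass over Profile, reader schema v1, writer schema v2:
  role <- role (Color -> Color, writer required)
  codes <- codes (list<float32> -> list<float32>, writer required)
  score <- score (float32 -> float32, writer required)
  attempts <- attempts (int64 -> int64, writer optional)
  version has no writer counterpart
  breaking: (version, R1)
  forward on Profile therefore BREAKING (1)
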